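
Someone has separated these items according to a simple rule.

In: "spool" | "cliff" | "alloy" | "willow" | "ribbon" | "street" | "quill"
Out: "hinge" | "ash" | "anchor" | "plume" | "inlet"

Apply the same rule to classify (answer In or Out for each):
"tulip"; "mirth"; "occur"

All 'In' examples share one property — has a double letter — and every 'Out' example lacks it.
"tulip": no doubled letter, fails this test → Out. "mirth": no doubled letter, fails this test → Out. "occur": 'cc' doubled, matches → In.

Out, Out, In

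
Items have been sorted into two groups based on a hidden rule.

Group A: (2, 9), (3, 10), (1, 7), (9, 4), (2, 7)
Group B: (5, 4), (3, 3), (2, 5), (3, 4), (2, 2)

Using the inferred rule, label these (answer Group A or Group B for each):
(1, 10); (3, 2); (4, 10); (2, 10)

Group A, Group B, Group A, Group A

A rule that fits every label: max ≥ 7 — true of each 'Group A' example, false of each 'Group B' one.
(1, 10): max 10 — checks out, so Group A. (3, 2): max 3 — does not fit, so Group B. (4, 10): max 10 — checks out, so Group A. (2, 10): max 10 — checks out, so Group A.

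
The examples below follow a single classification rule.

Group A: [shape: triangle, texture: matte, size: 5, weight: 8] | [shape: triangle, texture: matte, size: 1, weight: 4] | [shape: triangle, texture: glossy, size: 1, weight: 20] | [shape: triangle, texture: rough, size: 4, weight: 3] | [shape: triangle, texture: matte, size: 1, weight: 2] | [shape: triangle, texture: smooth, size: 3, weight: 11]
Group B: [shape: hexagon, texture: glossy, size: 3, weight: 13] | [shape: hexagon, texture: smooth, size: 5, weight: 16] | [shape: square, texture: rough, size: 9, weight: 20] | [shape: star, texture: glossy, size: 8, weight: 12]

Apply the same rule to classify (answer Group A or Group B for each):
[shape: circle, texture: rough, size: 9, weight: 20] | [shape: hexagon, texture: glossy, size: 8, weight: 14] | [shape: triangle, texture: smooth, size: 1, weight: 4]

Group B, Group B, Group A

Checking candidate rules against both groups, what survives is: shape is triangle.
[shape: circle, texture: rough, size: 9, weight: 20] — shape is circle, hence Group B.
[shape: hexagon, texture: glossy, size: 8, weight: 14] — shape is hexagon, hence Group B.
[shape: triangle, texture: smooth, size: 1, weight: 4] — shape is triangle, hence Group A.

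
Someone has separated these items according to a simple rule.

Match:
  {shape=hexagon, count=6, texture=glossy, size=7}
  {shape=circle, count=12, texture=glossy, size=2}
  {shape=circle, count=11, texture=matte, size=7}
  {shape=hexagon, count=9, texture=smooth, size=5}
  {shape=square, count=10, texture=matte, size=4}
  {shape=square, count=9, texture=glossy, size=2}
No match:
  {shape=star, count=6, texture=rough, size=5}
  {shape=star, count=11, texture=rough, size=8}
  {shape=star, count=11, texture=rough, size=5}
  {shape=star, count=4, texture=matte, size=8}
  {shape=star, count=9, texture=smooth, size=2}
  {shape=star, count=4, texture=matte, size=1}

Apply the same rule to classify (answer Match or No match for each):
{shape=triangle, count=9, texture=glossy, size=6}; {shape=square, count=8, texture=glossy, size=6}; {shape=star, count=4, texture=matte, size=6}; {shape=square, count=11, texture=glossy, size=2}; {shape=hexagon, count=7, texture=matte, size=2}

Comparing the two groups points to one rule — shape is not star.
{shape=triangle, count=9, texture=glossy, size=6}: shape is triangle, matches → Match.
{shape=square, count=8, texture=glossy, size=6}: shape is square, matches → Match.
{shape=star, count=4, texture=matte, size=6}: shape is star, fails this test → No match.
{shape=square, count=11, texture=glossy, size=2}: shape is square, matches → Match.
{shape=hexagon, count=7, texture=matte, size=2}: shape is hexagon, matches → Match.

Match, Match, No match, Match, Match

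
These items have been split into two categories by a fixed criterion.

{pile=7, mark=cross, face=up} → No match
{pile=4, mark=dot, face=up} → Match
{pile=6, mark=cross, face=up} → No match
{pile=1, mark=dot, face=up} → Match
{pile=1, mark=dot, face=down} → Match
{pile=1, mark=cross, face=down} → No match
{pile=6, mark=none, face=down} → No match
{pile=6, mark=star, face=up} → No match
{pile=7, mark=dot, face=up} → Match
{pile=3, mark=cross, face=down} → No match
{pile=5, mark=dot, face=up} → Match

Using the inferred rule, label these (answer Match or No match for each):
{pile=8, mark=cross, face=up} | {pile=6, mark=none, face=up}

The distinguishing property — mark is dot — holds for all the 'Match' cases and none of the 'No match' cases.
{pile=8, mark=cross, face=up}: No match (mark is cross). {pile=6, mark=none, face=up}: No match (mark is none).

No match, No match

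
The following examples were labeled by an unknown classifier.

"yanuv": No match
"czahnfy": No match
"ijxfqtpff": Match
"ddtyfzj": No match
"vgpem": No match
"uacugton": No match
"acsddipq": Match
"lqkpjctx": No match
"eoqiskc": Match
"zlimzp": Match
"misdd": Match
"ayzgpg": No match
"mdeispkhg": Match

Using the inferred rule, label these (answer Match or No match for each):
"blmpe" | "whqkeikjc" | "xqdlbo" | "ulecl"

The simplest hypothesis consistent with all the labels is: contains 'i'.
No match: "blmpe", since no 'i'.
Match: "whqkeikjc", since has 'i'.
No match: "xqdlbo", since no 'i'.
No match: "ulecl", since no 'i'.

No match, Match, No match, No match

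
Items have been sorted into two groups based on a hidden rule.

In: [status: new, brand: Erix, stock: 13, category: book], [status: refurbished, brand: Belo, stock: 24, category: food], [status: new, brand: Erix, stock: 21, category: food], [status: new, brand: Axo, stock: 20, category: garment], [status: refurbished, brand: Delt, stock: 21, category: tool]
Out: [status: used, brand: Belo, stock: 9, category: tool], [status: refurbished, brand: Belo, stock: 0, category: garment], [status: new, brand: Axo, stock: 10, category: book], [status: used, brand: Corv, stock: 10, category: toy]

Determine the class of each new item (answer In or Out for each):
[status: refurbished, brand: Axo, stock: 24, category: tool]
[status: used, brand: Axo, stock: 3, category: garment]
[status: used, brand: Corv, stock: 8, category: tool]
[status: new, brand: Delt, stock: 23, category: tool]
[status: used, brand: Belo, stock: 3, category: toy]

In, Out, Out, In, Out

All 'In' examples share one property — stock ≥ 13 — and every 'Out' example lacks it.
[status: refurbished, brand: Axo, stock: 24, category: tool] — stock = 24, hence In.
[status: used, brand: Axo, stock: 3, category: garment] — stock = 3, hence Out.
[status: used, brand: Corv, stock: 8, category: tool] — stock = 8, hence Out.
[status: new, brand: Delt, stock: 23, category: tool] — stock = 23, hence In.
[status: used, brand: Belo, stock: 3, category: toy] — stock = 3, hence Out.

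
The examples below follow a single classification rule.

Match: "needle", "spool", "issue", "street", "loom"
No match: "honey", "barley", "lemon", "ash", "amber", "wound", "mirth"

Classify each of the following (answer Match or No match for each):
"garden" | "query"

No match, No match

One predicate separates the groups cleanly: has a double letter.
"garden": no doubled letter, does not fit → No match.
"query": no doubled letter, does not fit → No match.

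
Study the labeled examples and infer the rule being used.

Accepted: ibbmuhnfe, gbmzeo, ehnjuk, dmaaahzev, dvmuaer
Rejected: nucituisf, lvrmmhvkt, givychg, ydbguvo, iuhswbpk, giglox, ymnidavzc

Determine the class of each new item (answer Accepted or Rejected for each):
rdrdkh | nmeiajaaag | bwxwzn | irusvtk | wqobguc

Rejected, Accepted, Rejected, Rejected, Rejected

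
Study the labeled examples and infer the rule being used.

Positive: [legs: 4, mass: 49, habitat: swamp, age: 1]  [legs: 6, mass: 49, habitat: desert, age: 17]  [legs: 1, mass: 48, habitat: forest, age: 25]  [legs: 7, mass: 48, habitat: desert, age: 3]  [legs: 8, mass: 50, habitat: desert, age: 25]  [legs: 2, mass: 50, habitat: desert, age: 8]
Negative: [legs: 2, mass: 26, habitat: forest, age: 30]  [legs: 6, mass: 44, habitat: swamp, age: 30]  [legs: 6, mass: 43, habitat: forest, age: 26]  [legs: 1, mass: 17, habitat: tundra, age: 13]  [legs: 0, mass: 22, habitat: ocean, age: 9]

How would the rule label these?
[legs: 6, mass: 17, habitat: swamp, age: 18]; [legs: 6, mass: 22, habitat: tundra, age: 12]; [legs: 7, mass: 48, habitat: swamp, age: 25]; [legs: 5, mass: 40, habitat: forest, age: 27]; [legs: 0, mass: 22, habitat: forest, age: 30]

The classifier is using: mass ≥ 48.
[legs: 6, mass: 17, habitat: swamp, age: 18] — mass = 17, hence Negative. [legs: 6, mass: 22, habitat: tundra, age: 12] — mass = 22, hence Negative. [legs: 7, mass: 48, habitat: swamp, age: 25] — mass = 48, hence Positive. [legs: 5, mass: 40, habitat: forest, age: 27] — mass = 40, hence Negative. [legs: 0, mass: 22, habitat: forest, age: 30] — mass = 22, hence Negative.

Negative, Negative, Positive, Negative, Negative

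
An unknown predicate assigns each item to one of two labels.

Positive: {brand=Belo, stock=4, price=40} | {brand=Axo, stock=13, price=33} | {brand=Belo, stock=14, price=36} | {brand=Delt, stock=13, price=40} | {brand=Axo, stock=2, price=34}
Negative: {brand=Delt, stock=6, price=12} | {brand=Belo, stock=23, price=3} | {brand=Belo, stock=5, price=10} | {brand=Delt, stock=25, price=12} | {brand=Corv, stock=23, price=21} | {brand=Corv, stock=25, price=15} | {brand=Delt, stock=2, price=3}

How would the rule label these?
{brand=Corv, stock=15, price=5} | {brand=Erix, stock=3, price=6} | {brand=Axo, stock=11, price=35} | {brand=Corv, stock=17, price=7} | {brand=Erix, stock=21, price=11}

Negative, Negative, Positive, Negative, Negative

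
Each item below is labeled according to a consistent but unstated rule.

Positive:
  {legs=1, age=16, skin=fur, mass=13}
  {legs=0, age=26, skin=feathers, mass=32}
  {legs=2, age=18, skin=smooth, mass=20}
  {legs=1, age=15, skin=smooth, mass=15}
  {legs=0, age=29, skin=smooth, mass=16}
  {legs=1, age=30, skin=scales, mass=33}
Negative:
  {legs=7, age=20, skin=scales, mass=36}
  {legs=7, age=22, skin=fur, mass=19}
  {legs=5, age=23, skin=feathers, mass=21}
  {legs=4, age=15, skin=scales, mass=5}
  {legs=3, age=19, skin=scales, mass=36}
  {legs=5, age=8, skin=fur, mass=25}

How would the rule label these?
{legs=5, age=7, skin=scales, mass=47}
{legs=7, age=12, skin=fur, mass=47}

Negative, Negative

The pattern is that an item is 'Positive' exactly when: legs ≤ 2.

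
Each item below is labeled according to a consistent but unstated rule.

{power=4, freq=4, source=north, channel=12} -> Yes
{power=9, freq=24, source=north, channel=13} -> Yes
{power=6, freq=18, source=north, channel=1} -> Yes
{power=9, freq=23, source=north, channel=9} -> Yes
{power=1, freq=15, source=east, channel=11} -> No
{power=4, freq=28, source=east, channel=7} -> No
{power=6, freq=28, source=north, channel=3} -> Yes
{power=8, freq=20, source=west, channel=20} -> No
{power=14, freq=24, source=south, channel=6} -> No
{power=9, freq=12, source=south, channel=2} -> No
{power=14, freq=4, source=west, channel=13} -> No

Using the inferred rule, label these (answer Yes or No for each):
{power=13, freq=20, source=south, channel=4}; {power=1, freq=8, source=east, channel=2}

No, No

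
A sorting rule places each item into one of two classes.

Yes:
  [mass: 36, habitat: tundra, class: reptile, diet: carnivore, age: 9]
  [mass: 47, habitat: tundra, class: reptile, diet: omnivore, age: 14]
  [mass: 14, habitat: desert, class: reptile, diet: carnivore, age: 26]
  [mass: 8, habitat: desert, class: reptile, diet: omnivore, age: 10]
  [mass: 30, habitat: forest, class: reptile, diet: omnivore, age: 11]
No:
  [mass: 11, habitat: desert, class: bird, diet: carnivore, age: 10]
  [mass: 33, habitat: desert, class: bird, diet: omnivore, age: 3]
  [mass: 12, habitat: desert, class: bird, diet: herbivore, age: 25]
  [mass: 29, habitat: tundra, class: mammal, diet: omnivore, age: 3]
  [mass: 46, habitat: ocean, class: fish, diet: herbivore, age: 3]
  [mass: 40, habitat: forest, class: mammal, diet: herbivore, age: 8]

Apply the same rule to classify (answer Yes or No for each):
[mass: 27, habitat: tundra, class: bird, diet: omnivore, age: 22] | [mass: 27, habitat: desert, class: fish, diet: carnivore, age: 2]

No, No

The common property of the 'Yes' items is: class is reptile. No 'No' item has it.
[mass: 27, habitat: tundra, class: bird, diet: omnivore, age: 22]: class is bird — fails this test, so No.
[mass: 27, habitat: desert, class: fish, diet: carnivore, age: 2]: class is fish — fails this test, so No.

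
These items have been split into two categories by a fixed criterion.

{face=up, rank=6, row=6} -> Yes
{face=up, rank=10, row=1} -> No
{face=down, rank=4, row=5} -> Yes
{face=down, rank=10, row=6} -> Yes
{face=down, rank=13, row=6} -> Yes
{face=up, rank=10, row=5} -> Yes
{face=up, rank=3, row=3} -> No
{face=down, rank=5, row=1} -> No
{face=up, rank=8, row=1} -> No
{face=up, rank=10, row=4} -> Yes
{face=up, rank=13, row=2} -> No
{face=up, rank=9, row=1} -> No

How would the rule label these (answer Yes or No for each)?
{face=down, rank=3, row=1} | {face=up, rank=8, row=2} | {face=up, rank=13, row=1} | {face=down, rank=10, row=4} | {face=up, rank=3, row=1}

No, No, No, Yes, No

The rule appears to be: row ≥ 4.
{face=down, rank=3, row=1}: row = 1, doesn't qualify → No. {face=up, rank=8, row=2}: row = 2, doesn't qualify → No. {face=up, rank=13, row=1}: row = 1, doesn't qualify → No. {face=down, rank=10, row=4}: row = 4, qualifies → Yes. {face=up, rank=3, row=1}: row = 1, doesn't qualify → No.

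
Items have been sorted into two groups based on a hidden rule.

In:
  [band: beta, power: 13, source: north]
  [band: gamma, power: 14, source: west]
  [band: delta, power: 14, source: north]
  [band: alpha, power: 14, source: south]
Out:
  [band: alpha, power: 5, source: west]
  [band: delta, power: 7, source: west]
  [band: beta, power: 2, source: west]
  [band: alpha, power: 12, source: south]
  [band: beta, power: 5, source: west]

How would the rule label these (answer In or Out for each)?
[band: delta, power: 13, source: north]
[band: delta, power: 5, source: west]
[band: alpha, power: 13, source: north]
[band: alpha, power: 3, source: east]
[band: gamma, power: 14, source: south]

In, Out, In, Out, In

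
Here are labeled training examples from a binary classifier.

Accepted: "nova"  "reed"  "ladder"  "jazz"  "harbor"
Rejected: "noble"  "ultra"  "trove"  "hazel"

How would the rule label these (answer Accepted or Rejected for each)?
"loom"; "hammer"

The distinguishing property — even length — holds for all the 'Accepted' cases and none of the 'Rejected' cases.

Accepted, Accepted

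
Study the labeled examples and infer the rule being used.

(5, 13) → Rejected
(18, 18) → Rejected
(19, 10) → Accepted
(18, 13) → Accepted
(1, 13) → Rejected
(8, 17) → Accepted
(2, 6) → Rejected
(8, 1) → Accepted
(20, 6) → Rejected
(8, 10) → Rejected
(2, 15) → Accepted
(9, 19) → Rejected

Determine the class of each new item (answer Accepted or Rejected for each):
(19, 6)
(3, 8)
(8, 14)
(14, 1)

Accepted, Accepted, Rejected, Accepted

The distinguishing property — sum is odd — holds for all the 'Accepted' cases and none of the 'Rejected' cases.
(19, 6) → 19+6 = 25 → Accepted. (3, 8) → 3+8 = 11 → Accepted. (8, 14) → 8+14 = 22 → Rejected. (14, 1) → 14+1 = 15 → Accepted.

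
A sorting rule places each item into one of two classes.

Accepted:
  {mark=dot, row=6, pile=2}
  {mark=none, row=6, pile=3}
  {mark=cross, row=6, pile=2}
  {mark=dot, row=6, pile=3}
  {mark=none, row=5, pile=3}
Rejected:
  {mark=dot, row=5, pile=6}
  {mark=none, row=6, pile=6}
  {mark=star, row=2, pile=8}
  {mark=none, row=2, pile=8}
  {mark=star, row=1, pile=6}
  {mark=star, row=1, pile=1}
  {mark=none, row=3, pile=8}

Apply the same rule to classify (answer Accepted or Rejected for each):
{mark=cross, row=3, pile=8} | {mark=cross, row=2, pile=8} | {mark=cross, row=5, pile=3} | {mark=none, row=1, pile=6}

Rejected, Rejected, Accepted, Rejected

The rule appears to be: row ≥ 2 AND pile ≤ 3.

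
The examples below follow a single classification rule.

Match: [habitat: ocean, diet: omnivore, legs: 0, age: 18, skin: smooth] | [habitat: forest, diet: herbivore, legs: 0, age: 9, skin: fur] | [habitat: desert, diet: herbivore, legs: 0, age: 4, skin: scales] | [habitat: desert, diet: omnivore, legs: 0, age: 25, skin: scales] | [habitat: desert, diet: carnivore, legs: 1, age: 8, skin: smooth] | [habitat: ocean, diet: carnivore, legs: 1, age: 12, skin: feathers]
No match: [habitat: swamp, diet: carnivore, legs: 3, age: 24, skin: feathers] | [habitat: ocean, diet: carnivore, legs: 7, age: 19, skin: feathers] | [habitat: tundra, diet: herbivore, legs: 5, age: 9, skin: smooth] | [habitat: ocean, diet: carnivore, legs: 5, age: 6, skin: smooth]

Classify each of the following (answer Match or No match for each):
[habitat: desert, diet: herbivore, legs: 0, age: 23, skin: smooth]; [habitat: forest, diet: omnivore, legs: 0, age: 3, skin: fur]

Match, Match

The simplest hypothesis consistent with all the labels is: legs ≤ 1.
[habitat: desert, diet: herbivore, legs: 0, age: 23, skin: smooth]: legs = 0, fits → Match.
[habitat: forest, diet: omnivore, legs: 0, age: 3, skin: fur]: legs = 0, fits → Match.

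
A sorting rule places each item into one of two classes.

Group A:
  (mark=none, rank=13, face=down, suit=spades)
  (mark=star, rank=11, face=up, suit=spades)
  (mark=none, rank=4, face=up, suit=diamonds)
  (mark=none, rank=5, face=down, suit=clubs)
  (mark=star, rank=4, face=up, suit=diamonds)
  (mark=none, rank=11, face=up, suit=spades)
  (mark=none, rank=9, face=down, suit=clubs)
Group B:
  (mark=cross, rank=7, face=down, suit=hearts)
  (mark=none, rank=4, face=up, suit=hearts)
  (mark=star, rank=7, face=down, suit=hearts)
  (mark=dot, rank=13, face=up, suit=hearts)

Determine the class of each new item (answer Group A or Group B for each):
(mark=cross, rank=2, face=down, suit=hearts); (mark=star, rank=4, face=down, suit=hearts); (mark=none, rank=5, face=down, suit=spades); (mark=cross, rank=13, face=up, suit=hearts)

A rule that fits every label: suit is not hearts — true of each 'Group A' example, false of each 'Group B' one.
(mark=cross, rank=2, face=down, suit=hearts) → suit is hearts → Group B. (mark=star, rank=4, face=down, suit=hearts) → suit is hearts → Group B. (mark=none, rank=5, face=down, suit=spades) → suit is spades → Group A. (mark=cross, rank=13, face=up, suit=hearts) → suit is hearts → Group B.

Group B, Group B, Group A, Group B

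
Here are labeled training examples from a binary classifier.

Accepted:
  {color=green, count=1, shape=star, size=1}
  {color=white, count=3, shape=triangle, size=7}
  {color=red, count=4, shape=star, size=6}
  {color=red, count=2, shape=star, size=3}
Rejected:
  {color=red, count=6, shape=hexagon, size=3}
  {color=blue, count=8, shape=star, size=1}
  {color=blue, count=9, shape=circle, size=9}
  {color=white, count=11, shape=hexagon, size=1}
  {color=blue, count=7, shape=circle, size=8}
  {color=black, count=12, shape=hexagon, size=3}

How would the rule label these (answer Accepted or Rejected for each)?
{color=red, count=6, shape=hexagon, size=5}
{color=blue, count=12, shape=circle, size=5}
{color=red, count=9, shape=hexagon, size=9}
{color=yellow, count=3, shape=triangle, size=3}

Rejected, Rejected, Rejected, Accepted

The simplest hypothesis consistent with all the labels is: count ≤ 4.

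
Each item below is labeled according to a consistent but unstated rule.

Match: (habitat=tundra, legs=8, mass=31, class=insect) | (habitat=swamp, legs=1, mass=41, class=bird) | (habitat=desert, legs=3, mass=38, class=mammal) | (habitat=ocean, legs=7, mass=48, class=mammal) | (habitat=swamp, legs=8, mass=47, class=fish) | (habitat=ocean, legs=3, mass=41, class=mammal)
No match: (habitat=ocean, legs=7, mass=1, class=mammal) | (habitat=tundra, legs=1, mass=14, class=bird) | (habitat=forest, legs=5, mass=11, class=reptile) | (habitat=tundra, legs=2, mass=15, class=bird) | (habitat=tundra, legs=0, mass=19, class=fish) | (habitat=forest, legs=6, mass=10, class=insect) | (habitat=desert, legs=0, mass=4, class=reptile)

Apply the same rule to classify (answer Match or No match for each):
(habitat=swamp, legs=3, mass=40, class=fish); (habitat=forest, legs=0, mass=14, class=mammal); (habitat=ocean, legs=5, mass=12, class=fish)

Match, No match, No match

The simplest hypothesis consistent with all the labels is: mass ≥ 31.
(habitat=swamp, legs=3, mass=40, class=fish) — mass = 40, hence Match. (habitat=forest, legs=0, mass=14, class=mammal) — mass = 14, hence No match. (habitat=ocean, legs=5, mass=12, class=fish) — mass = 12, hence No match.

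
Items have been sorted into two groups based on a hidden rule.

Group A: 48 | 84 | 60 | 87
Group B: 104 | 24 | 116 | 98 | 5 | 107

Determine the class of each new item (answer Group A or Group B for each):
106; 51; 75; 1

Group B, Group A, Group A, Group B

The classifier is using: multiple of 3 AND at least 48.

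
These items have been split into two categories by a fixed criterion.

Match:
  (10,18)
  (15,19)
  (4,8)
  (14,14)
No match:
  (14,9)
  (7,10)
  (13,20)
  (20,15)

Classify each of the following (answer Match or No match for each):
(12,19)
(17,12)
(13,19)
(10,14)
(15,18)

No match, No match, Match, Match, No match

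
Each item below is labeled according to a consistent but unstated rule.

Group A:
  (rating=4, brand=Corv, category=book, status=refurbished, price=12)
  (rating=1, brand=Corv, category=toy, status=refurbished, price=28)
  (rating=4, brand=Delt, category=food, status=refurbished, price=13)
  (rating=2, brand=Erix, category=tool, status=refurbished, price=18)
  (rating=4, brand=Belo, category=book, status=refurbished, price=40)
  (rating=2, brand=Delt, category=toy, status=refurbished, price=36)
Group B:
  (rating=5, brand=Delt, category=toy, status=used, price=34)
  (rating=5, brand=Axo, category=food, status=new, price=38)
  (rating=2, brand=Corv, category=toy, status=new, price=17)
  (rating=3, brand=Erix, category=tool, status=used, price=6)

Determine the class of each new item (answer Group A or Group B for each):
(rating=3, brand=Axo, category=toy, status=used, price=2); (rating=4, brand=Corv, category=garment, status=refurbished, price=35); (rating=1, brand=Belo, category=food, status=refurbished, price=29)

Rule: status is refurbished. This holds for each 'Group A' example and fails for each 'Group B' one.
(rating=3, brand=Axo, category=toy, status=used, price=2) — status is used, hence Group B. (rating=4, brand=Corv, category=garment, status=refurbished, price=35) — status is refurbished, hence Group A. (rating=1, brand=Belo, category=food, status=refurbished, price=29) — status is refurbished, hence Group A.

Group B, Group A, Group A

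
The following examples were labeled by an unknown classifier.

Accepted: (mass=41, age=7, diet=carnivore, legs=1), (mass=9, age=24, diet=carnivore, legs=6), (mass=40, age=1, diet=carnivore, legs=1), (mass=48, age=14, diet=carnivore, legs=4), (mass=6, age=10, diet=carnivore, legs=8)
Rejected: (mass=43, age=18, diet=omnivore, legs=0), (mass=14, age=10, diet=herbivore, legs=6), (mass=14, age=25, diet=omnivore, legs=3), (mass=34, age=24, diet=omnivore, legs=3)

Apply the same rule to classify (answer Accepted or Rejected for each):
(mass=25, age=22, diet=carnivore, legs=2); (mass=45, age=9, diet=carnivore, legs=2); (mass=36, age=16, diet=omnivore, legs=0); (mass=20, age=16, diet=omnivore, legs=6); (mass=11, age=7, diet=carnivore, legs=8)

Accepted, Accepted, Rejected, Rejected, Accepted

Rule: diet is carnivore. This holds for each 'Accepted' example and fails for each 'Rejected' one.
(mass=25, age=22, diet=carnivore, legs=2) → diet is carnivore → Accepted. (mass=45, age=9, diet=carnivore, legs=2) → diet is carnivore → Accepted. (mass=36, age=16, diet=omnivore, legs=0) → diet is omnivore → Rejected. (mass=20, age=16, diet=omnivore, legs=6) → diet is omnivore → Rejected. (mass=11, age=7, diet=carnivore, legs=8) → diet is carnivore → Accepted.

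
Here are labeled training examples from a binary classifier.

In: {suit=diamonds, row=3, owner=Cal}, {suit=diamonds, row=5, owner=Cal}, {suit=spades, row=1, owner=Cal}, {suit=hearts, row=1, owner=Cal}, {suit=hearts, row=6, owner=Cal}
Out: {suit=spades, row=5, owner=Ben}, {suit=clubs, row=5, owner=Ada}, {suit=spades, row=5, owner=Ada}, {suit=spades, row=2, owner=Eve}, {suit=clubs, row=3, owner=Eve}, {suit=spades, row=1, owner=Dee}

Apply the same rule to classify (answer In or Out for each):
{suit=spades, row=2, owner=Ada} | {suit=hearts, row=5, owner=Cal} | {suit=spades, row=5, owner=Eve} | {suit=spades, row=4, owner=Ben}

Out, In, Out, Out

The classifier is using: owner is Cal.
{suit=spades, row=2, owner=Ada}: owner is Ada, fails this test → Out. {suit=hearts, row=5, owner=Cal}: owner is Cal, matches → In. {suit=spades, row=5, owner=Eve}: owner is Eve, fails this test → Out. {suit=spades, row=4, owner=Ben}: owner is Ben, fails this test → Out.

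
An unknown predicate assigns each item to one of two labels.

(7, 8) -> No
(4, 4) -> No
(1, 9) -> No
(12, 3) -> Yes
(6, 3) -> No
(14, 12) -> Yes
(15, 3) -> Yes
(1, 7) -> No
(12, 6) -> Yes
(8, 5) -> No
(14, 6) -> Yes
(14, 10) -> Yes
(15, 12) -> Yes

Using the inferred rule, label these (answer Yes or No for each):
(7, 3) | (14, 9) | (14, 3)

No, Yes, Yes

Every 'Yes' example satisfies: first ≥ 9. None of the 'No' examples do.
(7, 3): No (first 7). (14, 9): Yes (first 14). (14, 3): Yes (first 14).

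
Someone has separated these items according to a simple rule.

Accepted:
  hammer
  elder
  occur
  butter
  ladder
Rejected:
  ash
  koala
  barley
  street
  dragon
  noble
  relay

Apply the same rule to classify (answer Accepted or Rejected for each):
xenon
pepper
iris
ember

One predicate separates the groups cleanly: ends with 'r'.
xenon: Rejected (ends with 'n'). pepper: Accepted (ends with 'r'). iris: Rejected (ends with 's'). ember: Accepted (ends with 'r').

Rejected, Accepted, Rejected, Accepted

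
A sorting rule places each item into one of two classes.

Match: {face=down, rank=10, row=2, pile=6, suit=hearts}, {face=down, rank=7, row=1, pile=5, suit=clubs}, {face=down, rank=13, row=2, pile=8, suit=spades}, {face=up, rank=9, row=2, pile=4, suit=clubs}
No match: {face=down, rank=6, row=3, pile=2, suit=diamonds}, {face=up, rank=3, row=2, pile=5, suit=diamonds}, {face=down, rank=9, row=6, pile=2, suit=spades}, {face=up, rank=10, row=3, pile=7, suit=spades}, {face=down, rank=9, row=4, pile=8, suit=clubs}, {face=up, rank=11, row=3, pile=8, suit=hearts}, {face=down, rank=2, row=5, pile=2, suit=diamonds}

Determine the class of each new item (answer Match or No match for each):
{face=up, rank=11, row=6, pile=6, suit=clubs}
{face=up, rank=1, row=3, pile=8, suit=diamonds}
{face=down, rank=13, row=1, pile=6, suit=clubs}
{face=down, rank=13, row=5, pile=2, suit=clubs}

No match, No match, Match, No match

The common property of the 'Match' items is: row ≤ 2 AND rank ≥ 6. No 'No match' item has it.
{face=up, rank=11, row=6, pile=6, suit=clubs}: row = 6, rank = 11 — does not satisfy this, so No match.
{face=up, rank=1, row=3, pile=8, suit=diamonds}: row = 3, rank = 1 — does not satisfy this, so No match.
{face=down, rank=13, row=1, pile=6, suit=clubs}: row = 1, rank = 13 — checks out, so Match.
{face=down, rank=13, row=5, pile=2, suit=clubs}: row = 5, rank = 13 — does not satisfy this, so No match.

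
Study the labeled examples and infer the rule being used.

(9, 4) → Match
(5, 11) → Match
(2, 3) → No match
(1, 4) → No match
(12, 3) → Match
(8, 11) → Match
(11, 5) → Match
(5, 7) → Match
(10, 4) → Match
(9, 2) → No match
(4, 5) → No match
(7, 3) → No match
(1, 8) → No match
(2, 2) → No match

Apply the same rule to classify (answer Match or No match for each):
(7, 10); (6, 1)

Match, No match

The classifier is using: sum ≥ 12.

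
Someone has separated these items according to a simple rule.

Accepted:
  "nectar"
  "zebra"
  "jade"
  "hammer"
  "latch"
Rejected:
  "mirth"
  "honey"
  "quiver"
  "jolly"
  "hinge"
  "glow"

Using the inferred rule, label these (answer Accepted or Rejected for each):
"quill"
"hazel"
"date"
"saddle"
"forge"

A rule that fits every label: contains 'a' — true of each 'Accepted' example, false of each 'Rejected' one.
Rejected: "quill", since no 'a'. Accepted: "hazel", since has 'a'. Accepted: "date", since has 'a'. Accepted: "saddle", since has 'a'. Rejected: "forge", since no 'a'.

Rejected, Accepted, Accepted, Accepted, Rejected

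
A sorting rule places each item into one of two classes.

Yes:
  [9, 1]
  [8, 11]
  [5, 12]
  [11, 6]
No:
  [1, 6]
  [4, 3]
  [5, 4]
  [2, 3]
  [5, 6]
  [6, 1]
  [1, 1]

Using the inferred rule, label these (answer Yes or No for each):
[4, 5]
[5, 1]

No, No

The classifier is using: max ≥ 8.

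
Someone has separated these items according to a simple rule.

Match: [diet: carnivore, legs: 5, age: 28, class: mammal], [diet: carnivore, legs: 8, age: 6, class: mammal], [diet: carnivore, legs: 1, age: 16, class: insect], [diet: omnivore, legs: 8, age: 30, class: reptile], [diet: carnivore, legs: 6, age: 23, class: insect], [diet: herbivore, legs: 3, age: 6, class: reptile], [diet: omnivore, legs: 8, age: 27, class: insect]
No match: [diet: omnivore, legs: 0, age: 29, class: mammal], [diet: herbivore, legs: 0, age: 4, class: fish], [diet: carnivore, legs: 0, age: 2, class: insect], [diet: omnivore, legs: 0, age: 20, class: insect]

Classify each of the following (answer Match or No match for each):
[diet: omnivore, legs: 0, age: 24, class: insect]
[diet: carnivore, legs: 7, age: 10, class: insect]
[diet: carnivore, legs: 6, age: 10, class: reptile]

No match, Match, Match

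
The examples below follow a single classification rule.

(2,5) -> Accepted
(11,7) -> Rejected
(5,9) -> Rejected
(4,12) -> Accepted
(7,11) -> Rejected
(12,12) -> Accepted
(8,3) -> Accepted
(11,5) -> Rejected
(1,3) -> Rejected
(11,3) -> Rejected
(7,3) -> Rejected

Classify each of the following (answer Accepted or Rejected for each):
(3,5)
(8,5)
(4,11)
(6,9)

Rejected, Accepted, Accepted, Accepted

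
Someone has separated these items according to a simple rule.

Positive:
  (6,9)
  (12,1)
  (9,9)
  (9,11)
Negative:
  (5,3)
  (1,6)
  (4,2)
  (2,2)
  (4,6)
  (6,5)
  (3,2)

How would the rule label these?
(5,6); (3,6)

The pattern is that an item is 'Positive' exactly when: sum ≥ 13.
(5,6): 5+6 = 11 — doesn't qualify, so Negative. (3,6): 3+6 = 9 — doesn't qualify, so Negative.

Negative, Negative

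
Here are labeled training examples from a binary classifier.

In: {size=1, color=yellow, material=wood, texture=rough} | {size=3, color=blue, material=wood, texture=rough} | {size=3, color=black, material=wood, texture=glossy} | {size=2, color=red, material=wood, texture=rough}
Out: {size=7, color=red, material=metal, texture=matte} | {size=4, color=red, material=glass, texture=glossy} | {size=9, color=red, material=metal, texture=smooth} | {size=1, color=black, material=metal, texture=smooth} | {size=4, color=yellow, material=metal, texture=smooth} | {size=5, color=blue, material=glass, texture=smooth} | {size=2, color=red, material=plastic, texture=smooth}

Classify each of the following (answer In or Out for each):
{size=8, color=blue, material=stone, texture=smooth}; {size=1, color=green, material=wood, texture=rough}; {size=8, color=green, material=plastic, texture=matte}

Out, In, Out

Rule: material is wood. This holds for each 'In' example and fails for each 'Out' one.
{size=8, color=blue, material=stone, texture=smooth}: material is stone — doesn't qualify, so Out. {size=1, color=green, material=wood, texture=rough}: material is wood — matches, so In. {size=8, color=green, material=plastic, texture=matte}: material is plastic — doesn't qualify, so Out.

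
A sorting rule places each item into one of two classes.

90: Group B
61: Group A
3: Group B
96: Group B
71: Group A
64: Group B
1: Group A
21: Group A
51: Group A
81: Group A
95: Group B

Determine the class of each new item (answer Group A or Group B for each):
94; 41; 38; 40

Group B, Group A, Group B, Group B

Every 'Group A' example satisfies: ends in digit 1. None of the 'Group B' examples do.
94: last digit 4, does not fit → Group B.
41: last digit 1, checks out → Group A.
38: last digit 8, does not fit → Group B.
40: last digit 0, does not fit → Group B.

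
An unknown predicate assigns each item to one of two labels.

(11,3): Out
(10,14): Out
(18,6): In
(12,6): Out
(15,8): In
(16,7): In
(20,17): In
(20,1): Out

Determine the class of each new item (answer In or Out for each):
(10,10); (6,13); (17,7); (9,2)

Out, Out, In, Out

The pattern is that an item is 'In' exactly when: first > second AND sum ≥ 23.
(10,10): 10 = 10, 10+10 = 20 — lacks this property, so Out.
(6,13): 6 < 13, 6+13 = 19 — lacks this property, so Out.
(17,7): 17 > 7, 17+7 = 24 — matches, so In.
(9,2): 9 > 2, 9+2 = 11 — lacks this property, so Out.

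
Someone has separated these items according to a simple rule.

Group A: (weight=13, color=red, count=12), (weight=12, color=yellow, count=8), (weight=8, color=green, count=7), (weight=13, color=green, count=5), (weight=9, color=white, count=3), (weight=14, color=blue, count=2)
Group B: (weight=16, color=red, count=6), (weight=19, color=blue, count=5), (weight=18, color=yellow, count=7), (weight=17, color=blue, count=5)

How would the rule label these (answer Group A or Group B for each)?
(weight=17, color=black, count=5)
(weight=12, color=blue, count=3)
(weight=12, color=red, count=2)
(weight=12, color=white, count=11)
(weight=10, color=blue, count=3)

Group B, Group A, Group A, Group A, Group A

Every 'Group A' example satisfies: weight ≤ 14. None of the 'Group B' examples do.
(weight=17, color=black, count=5) — weight = 17, hence Group B. (weight=12, color=blue, count=3) — weight = 12, hence Group A. (weight=12, color=red, count=2) — weight = 12, hence Group A. (weight=12, color=white, count=11) — weight = 12, hence Group A. (weight=10, color=blue, count=3) — weight = 10, hence Group A.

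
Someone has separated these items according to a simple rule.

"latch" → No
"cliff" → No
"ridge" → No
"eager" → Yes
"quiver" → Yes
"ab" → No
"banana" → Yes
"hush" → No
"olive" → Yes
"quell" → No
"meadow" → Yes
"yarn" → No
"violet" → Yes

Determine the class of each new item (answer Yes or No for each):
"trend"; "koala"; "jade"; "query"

'Yes' ⟺ has ≥ 3 vowels.
"trend": 1 vowel — fails the rule, so No. "koala": 3 vowels — checks out, so Yes. "jade": 2 vowels — fails the rule, so No. "query": 2 vowels — fails the rule, so No.

No, Yes, No, No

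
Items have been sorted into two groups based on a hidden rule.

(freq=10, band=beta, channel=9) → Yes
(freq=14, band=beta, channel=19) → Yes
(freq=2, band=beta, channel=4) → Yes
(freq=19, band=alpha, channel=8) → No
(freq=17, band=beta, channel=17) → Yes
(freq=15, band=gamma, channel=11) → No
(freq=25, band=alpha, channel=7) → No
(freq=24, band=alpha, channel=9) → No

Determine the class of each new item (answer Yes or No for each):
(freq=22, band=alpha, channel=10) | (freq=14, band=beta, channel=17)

No, Yes

'Yes' ⟺ band is beta.
(freq=22, band=alpha, channel=10) — band is alpha, hence No. (freq=14, band=beta, channel=17) — band is beta, hence Yes.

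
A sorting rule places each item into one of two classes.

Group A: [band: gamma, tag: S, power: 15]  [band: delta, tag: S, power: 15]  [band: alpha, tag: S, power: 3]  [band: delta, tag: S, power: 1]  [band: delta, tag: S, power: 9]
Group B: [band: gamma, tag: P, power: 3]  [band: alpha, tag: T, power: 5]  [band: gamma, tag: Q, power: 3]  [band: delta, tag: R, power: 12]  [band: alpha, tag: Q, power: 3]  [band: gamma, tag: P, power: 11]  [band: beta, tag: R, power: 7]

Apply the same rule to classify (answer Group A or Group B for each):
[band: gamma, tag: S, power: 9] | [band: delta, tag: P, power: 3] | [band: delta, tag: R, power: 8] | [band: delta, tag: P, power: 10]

'Group A' ⟺ tag is S.
[band: gamma, tag: S, power: 9] → tag is S → Group A.
[band: delta, tag: P, power: 3] → tag is P → Group B.
[band: delta, tag: R, power: 8] → tag is R → Group B.
[band: delta, tag: P, power: 10] → tag is P → Group B.

Group A, Group B, Group B, Group B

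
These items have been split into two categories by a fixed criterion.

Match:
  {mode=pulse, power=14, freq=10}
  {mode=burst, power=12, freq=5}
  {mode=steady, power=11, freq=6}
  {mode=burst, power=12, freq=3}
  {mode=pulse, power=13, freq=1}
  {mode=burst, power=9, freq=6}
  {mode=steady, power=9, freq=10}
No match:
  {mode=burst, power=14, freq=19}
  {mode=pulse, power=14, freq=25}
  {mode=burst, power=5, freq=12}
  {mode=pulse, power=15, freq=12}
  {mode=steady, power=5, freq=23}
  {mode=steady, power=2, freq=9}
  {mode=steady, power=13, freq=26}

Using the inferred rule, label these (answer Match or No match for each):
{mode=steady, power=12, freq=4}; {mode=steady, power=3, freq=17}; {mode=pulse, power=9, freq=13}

'Match' ⟺ power ≥ 5 AND freq ≤ 10.
{mode=steady, power=12, freq=4}: Match (power = 12, freq = 4). {mode=steady, power=3, freq=17}: No match (power = 3, freq = 17). {mode=pulse, power=9, freq=13}: No match (power = 9, freq = 13).

Match, No match, No match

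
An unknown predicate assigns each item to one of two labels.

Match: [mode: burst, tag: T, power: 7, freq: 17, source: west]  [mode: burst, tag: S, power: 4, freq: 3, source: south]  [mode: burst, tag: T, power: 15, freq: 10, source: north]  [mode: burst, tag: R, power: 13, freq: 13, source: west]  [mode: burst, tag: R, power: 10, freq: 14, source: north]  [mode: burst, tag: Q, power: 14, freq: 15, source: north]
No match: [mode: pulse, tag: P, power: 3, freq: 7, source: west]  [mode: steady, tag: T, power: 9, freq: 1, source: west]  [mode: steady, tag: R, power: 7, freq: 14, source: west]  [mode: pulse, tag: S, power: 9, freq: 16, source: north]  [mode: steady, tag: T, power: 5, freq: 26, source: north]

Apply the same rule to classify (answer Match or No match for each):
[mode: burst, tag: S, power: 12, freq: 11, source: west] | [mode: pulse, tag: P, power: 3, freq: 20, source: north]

Match, No match

One predicate separates the groups cleanly: mode is burst.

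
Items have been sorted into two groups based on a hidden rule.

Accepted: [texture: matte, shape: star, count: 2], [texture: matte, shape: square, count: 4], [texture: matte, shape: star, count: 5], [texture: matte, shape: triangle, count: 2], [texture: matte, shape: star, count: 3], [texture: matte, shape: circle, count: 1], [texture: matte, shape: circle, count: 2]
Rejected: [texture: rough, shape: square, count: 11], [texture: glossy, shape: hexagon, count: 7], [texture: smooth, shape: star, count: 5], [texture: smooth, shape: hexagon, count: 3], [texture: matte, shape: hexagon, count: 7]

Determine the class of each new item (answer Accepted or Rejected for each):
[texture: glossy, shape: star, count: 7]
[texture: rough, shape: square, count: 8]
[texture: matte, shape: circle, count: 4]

The common property of the 'Accepted' items is: texture is matte AND count ≤ 5. No 'Rejected' item has it.

Rejected, Rejected, Accepted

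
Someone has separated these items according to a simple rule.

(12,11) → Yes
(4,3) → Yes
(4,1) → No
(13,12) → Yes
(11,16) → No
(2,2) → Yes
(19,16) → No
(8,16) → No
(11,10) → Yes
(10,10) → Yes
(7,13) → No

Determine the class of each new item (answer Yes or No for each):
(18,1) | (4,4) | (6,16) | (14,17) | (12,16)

No, Yes, No, No, No

One predicate separates the groups cleanly: |first − second| ≤ 1.
(18,1) — |18−1| = 17, hence No.
(4,4) — |4−4| = 0, hence Yes.
(6,16) — |6−16| = 10, hence No.
(14,17) — |14−17| = 3, hence No.
(12,16) — |12−16| = 4, hence No.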